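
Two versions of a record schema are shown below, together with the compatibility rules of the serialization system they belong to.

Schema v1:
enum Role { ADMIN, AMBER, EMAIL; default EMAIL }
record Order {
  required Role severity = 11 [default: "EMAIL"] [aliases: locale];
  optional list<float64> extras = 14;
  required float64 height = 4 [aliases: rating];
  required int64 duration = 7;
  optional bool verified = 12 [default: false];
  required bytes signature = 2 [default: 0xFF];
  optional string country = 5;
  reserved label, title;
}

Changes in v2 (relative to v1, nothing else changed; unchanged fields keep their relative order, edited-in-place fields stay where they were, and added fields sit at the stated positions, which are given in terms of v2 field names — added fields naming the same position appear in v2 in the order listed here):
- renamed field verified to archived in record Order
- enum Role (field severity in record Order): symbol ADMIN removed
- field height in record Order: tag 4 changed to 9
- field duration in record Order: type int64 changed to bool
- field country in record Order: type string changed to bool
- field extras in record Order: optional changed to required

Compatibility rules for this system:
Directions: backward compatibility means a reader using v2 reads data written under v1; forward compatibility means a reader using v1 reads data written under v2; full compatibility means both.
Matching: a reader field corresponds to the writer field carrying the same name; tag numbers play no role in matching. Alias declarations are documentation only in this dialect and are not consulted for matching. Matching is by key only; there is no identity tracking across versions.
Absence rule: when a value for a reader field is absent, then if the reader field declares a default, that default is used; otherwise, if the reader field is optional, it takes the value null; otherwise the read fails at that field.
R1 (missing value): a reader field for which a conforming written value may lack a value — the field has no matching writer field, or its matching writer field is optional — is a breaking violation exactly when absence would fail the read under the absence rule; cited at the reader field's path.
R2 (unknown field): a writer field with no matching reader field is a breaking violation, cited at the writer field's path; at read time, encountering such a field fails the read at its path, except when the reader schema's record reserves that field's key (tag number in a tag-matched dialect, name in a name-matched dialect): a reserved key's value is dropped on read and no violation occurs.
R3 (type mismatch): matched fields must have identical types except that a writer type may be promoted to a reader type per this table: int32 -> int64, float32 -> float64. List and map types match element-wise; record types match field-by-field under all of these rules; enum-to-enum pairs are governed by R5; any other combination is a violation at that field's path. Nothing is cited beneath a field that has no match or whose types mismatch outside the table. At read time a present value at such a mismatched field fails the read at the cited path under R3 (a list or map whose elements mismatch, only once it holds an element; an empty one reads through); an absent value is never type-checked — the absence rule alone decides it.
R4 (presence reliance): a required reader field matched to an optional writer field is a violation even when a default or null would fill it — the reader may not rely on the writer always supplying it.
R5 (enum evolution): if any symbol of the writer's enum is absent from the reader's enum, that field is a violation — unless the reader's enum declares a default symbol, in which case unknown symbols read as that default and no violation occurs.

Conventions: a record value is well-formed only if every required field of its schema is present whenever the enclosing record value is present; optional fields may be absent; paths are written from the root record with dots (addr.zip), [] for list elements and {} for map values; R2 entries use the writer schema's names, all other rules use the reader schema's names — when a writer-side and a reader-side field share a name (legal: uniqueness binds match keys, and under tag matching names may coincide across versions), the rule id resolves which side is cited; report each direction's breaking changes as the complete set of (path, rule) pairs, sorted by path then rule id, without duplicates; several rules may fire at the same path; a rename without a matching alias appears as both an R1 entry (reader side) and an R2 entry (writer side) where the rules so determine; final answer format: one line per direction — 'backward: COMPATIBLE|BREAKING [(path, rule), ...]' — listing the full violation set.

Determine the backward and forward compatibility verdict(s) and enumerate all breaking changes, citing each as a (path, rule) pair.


each type pair in Order: writer, then reader
backward analysis of Order with v2 as reader and v1 as writer:
  writer required, Role -> Role: reader severity maps from writer severity
  writer optional, list<float64> -> list<float64>: reader extras maps from writer extras
  writer required, float64 -> float64: reader height maps from writer height
  writer required, int64 -> bool: reader duration maps from writer duration
  no writer field matches reader archived
  writer required, bytes -> bytes: reader signature maps from writer signature
  writer optional, string -> bool: reader country maps from writer country
  writer verified: unknown to reader
  violation R3 at country
  violation R3 at duration
  violation R1 at extras
  violation R4 at extras
  violation R2 at verified
  => backward: BREAKING (5)
forward analysis of Order with v1 as reader and v2 as writer:
  writer required, Role -> Role: reader severity maps from writer severity
  writer required, list<float64> -> list<float64>: reader extras maps from writer extras
  writer required, float64 -> float64: reader height maps from writer height
  writer required, bool -> int64: reader duration maps from writer duration
  no writer field matches reader verified
  writer required, bytes -> bytes: reader signature maps from writer signature
  writer optional, bool -> string: reader country maps from writer country
  writer archived: unknown to reader
  violation R2 at archived
  violation R3 at country
  violation R3 at duration
  => forward: BREAKING (3)

backward: BREAKING [(country, R3), (duration, R3), (extras, R1), (extras, R4), (verified, R2)]; forward: BREAKING [(archived, R2), (country, R3), (duration, R3)]


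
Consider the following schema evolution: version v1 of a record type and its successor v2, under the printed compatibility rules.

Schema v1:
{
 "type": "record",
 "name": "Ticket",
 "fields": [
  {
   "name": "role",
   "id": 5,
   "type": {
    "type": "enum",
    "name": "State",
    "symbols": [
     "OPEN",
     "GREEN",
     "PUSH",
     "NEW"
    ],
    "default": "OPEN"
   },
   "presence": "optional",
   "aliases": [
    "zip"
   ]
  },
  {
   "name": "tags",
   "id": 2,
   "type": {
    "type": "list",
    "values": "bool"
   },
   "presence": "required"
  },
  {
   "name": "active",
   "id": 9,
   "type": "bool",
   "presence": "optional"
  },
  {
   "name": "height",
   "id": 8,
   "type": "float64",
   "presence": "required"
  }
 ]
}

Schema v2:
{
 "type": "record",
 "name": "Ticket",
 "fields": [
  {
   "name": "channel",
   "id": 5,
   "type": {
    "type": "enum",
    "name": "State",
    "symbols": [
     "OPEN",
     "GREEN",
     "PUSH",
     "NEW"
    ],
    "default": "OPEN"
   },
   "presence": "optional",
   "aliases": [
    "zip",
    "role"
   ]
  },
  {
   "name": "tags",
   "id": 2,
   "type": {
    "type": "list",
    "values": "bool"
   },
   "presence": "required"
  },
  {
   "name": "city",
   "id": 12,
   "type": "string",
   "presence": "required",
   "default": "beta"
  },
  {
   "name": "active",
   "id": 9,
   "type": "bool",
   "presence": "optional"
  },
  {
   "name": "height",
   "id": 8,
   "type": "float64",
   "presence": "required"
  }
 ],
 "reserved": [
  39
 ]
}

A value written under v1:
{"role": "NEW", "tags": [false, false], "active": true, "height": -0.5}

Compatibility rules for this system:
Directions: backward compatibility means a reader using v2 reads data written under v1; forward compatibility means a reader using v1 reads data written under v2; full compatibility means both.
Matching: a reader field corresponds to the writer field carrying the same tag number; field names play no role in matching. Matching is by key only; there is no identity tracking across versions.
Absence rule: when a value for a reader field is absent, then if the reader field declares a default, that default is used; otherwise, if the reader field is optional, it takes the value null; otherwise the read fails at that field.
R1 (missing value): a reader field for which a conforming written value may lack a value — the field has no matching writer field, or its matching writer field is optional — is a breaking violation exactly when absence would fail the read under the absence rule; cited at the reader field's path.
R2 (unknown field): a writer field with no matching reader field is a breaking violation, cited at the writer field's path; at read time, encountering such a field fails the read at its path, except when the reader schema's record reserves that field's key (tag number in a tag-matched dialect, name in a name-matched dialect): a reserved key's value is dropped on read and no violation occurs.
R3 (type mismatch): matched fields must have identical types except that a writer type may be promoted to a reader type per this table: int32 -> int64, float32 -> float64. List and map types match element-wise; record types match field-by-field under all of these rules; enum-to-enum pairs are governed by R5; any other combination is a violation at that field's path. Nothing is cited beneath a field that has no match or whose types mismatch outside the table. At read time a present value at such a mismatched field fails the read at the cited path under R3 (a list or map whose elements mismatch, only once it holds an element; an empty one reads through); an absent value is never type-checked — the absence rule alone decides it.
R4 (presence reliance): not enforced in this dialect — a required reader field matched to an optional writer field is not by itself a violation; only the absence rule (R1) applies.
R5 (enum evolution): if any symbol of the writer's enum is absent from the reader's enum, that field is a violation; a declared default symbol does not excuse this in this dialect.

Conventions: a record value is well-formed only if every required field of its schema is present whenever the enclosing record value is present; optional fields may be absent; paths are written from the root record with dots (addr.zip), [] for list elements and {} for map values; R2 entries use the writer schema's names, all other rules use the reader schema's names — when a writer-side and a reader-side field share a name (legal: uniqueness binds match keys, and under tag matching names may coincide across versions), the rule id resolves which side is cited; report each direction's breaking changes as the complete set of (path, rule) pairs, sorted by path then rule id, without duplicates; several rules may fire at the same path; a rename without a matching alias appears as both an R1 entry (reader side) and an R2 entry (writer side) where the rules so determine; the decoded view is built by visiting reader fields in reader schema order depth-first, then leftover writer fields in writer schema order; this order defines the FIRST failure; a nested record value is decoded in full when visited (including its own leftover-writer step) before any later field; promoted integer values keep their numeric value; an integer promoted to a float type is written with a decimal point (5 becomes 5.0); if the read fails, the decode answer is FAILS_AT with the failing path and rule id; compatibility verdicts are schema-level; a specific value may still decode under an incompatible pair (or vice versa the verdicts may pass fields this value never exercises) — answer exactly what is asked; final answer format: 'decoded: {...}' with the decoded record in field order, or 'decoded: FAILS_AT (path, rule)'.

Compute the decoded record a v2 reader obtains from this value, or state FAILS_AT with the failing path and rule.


in Ticket below, arrows point writer -> reader
decoding the Ticket value with the v2 reader:
  channel := "NEW" (from writer role)
  tags := [false, false]
  city := "beta" (no value, default fills)
  active := true
  height := -0.5
  => decoded: {"channel": "NEW", "tags": [false, false], "city": "beta", "active": true, "height": -0.5}

decoded: {"channel": "NEW", "tags": [false, false], "city": "beta", "active": true, "height": -0.5}


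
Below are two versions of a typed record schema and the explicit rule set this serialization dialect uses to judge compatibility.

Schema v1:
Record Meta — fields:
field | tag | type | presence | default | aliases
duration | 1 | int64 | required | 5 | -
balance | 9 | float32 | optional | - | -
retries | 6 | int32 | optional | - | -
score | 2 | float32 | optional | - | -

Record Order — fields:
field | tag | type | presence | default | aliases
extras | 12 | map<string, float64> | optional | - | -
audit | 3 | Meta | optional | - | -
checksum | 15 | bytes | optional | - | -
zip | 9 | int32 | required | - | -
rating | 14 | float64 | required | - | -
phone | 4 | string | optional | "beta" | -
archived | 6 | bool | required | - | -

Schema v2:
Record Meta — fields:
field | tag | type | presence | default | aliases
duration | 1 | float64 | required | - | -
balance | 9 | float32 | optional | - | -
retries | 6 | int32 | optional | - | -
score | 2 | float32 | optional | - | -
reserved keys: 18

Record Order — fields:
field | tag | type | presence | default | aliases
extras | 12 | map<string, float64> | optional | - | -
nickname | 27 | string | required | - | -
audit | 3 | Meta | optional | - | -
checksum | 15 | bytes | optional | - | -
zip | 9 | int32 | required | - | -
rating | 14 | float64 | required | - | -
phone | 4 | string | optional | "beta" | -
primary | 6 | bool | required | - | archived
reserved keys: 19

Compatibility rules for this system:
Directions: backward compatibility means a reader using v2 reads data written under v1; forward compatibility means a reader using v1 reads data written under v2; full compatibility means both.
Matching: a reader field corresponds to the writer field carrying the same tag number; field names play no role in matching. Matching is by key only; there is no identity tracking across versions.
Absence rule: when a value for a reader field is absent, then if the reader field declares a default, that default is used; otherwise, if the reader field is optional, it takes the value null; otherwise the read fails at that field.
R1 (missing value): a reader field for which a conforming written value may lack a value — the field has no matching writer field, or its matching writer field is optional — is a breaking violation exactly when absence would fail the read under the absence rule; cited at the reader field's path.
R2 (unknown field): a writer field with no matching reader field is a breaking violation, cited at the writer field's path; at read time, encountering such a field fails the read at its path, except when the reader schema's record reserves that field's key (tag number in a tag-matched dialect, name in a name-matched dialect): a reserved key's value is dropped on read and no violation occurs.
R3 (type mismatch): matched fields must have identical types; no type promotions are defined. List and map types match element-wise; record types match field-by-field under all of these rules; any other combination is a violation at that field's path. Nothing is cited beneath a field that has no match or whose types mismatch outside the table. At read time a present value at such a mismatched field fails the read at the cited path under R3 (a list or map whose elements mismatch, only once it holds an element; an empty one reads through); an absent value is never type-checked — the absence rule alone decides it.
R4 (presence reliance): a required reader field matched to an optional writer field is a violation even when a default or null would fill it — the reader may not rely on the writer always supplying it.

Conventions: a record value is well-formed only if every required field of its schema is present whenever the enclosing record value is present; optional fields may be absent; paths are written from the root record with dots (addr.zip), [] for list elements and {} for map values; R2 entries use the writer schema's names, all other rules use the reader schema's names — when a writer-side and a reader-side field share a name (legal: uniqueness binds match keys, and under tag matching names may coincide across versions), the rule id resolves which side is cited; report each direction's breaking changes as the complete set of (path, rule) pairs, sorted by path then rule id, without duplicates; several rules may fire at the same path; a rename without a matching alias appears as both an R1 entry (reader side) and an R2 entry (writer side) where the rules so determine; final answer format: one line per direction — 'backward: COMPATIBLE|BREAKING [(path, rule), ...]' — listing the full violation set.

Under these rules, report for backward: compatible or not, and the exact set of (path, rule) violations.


in Order below, arrows point writer -> reader
backward analysis of Order with v2 as reader and v1 as writer:
  extras: map<string, float64> -> map<string, float64>, writer optional; from extras
  nickname: no writer match
  audit: Meta -> Meta, writer optional; from audit
  checksum: bytes -> bytes, writer optional; from checksum
  zip: int32 -> int32, writer required; from zip
  rating: float64 -> float64, writer required; from rating
  phone: string -> string, writer optional; from phone
  primary: bool -> bool, writer required; from archived
  audit.duration: int64 -> float64, writer required; from audit.duration
  audit.balance: float32 -> float32, writer optional; from audit.balance
  audit.retries: int32 -> int32, writer optional; from audit.retries
  audit.score: float32 -> float32, writer optional; from audit.score
  R3 fires at audit.duration
  R1 fires at nickname
  => backward: BREAKING (2)
the rest of the Order diff is inert for this question:
  renamed field archived to primary in record Order (alias archived declared on the renamed field) -> triggers nothing under Order's printed rules — same verdict

backward: BREAKING [(audit.duration, R3), (nickname, R1)]


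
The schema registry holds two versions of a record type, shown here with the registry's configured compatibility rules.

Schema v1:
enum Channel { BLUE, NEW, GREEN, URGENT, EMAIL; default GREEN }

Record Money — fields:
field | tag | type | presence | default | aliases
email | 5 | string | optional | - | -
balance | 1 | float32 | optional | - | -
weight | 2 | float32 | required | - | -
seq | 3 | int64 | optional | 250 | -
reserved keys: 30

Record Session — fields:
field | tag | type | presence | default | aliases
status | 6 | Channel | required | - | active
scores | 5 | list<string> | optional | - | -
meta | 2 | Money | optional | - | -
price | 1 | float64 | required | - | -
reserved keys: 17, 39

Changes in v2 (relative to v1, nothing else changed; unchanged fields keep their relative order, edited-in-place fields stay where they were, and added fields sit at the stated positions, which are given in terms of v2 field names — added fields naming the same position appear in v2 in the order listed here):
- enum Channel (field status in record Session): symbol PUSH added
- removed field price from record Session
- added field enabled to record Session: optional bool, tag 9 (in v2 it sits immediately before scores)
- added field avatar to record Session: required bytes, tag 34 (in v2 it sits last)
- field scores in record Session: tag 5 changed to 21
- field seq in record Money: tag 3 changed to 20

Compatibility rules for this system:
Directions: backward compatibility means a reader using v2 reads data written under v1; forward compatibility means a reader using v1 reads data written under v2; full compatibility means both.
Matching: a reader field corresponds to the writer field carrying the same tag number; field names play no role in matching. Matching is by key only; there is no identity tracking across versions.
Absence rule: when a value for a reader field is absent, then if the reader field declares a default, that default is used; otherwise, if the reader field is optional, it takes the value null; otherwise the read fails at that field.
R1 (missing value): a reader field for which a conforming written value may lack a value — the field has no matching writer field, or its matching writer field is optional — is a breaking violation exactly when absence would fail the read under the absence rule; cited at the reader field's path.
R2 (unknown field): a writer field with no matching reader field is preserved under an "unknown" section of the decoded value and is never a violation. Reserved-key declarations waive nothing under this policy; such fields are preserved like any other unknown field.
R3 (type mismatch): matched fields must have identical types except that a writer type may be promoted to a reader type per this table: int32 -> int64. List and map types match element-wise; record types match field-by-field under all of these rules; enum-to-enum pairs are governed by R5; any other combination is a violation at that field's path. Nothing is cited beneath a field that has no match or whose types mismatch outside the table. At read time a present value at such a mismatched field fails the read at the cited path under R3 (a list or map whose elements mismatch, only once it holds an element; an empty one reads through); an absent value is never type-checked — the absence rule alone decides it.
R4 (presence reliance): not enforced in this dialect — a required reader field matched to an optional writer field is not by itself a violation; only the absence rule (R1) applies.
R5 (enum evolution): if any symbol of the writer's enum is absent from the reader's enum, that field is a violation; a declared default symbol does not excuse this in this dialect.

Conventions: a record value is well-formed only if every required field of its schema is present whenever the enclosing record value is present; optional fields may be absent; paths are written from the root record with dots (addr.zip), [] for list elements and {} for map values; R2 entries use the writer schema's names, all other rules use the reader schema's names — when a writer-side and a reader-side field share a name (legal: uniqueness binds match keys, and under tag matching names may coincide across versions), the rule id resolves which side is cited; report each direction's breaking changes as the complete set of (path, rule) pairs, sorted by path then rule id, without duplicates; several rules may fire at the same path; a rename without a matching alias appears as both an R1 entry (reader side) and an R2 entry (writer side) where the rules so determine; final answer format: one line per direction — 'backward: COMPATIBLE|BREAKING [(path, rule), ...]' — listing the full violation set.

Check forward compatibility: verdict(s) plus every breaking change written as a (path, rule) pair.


forward: BREAKING [(price, R1), (status, R5)]

the writer's type comes first in each Session pair
forward pass over Session, reader schema v1, writer schema v2:
  status: Channel -> Channel, writer required; from status
  scores: no writer-side match
  meta: Money -> Money, writer optional; from meta
  price: no writer-side match
  writer field enabled has no reader counterpart
  writer field scores has no reader counterpart
  writer field avatar has no reader counterpart
  meta.email: string -> string, writer optional; from meta.email
  meta.balance: float32 -> float32, writer optional; from meta.balance
  meta.weight: float32 -> float32, writer required; from meta.weight
  meta.seq: no writer-side match
  writer field meta.seq has no reader counterpart
  breaking: (price, R1)
  breaking: (status, R5)
  => forward: BREAKING (2)
the other Session changes do not affect what is asked:
  added field avatar to record Session: required bytes, tag 34 (in v2 it sits last) -> matters only for Session's backward compatibility — outside the asked direction
  added field enabled to record Session: optional bool, tag 9 (in v2 it sits immediately before scores) -> triggers nothing under Session's printed rules — same verdict
  field scores in record Session: tag 5 changed to 21 -> triggers nothing under Session's printed rules — same verdict
  field seq in record Money: tag 3 changed to 20 -> triggers nothing under Session's printed rules — same verdict


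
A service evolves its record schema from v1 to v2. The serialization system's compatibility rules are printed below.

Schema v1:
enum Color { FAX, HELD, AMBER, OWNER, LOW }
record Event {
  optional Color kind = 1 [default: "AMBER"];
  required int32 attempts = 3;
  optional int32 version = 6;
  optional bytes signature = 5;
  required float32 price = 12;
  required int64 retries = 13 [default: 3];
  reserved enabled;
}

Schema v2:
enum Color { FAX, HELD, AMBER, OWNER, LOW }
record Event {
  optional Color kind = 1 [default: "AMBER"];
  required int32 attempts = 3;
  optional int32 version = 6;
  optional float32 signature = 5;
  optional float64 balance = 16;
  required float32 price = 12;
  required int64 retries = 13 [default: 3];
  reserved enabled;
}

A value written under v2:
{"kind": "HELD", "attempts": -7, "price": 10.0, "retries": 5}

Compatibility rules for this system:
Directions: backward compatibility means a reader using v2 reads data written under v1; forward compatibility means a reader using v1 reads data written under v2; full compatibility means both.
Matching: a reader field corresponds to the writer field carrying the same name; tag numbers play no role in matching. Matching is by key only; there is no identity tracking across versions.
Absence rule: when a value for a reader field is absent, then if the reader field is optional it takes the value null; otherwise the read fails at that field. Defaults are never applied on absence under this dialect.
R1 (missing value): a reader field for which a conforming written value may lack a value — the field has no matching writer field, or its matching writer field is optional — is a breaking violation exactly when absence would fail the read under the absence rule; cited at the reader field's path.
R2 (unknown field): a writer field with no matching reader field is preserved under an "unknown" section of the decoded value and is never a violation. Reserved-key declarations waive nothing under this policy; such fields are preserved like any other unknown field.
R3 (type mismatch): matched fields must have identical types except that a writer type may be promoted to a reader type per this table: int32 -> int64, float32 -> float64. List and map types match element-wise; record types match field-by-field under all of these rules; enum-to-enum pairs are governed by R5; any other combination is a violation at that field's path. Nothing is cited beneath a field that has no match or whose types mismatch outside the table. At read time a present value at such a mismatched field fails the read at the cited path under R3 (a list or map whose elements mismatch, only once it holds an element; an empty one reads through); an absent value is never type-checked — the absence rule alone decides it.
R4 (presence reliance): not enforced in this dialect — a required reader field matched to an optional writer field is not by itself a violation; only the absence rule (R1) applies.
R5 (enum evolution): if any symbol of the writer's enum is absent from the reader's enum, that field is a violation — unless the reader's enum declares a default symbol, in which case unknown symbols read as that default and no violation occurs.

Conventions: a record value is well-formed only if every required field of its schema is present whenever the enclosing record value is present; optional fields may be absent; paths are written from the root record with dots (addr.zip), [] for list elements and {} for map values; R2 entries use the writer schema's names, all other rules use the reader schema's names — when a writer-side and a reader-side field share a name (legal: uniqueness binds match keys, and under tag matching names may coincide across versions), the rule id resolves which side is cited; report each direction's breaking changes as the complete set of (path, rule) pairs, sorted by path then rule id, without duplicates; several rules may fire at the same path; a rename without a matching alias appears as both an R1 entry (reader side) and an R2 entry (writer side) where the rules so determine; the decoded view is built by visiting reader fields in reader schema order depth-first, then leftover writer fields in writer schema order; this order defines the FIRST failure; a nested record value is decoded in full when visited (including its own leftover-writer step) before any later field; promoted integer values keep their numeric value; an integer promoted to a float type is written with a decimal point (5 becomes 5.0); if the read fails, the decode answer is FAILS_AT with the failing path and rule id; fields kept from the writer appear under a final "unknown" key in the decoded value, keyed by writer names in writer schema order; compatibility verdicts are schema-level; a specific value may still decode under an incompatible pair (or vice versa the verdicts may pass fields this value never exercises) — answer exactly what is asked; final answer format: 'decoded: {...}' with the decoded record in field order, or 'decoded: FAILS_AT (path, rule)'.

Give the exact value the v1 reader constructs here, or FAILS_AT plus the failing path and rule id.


decoded: {"kind": "HELD", "attempts": -7, "version": null, "signature": null, "price": 10.0, "retries": 5}

the writer's type comes first in each Event pair
migrating the Event value to v1:
  kind := "HELD"
  attempts := -7
  version := null (absent, optional -> null)
  signature := null (absent, optional -> null)
  price := 10.0
  retries := 5
  => decoded: {"kind": "HELD", "attempts": -7, "version": null, "signature": null, "price": 10.0, "retries": 5}
the rest of the Event diff is inert for this question:
  field signature in record Event: type bytes changed to float32 -> schema-level compatibility only; this Event value's decode is unchanged
  added field balance to record Event: optional float64, tag 16 (in v2 it sits immediately before price) -> fires no rule on Event under this dialect and leaves the result unchanged


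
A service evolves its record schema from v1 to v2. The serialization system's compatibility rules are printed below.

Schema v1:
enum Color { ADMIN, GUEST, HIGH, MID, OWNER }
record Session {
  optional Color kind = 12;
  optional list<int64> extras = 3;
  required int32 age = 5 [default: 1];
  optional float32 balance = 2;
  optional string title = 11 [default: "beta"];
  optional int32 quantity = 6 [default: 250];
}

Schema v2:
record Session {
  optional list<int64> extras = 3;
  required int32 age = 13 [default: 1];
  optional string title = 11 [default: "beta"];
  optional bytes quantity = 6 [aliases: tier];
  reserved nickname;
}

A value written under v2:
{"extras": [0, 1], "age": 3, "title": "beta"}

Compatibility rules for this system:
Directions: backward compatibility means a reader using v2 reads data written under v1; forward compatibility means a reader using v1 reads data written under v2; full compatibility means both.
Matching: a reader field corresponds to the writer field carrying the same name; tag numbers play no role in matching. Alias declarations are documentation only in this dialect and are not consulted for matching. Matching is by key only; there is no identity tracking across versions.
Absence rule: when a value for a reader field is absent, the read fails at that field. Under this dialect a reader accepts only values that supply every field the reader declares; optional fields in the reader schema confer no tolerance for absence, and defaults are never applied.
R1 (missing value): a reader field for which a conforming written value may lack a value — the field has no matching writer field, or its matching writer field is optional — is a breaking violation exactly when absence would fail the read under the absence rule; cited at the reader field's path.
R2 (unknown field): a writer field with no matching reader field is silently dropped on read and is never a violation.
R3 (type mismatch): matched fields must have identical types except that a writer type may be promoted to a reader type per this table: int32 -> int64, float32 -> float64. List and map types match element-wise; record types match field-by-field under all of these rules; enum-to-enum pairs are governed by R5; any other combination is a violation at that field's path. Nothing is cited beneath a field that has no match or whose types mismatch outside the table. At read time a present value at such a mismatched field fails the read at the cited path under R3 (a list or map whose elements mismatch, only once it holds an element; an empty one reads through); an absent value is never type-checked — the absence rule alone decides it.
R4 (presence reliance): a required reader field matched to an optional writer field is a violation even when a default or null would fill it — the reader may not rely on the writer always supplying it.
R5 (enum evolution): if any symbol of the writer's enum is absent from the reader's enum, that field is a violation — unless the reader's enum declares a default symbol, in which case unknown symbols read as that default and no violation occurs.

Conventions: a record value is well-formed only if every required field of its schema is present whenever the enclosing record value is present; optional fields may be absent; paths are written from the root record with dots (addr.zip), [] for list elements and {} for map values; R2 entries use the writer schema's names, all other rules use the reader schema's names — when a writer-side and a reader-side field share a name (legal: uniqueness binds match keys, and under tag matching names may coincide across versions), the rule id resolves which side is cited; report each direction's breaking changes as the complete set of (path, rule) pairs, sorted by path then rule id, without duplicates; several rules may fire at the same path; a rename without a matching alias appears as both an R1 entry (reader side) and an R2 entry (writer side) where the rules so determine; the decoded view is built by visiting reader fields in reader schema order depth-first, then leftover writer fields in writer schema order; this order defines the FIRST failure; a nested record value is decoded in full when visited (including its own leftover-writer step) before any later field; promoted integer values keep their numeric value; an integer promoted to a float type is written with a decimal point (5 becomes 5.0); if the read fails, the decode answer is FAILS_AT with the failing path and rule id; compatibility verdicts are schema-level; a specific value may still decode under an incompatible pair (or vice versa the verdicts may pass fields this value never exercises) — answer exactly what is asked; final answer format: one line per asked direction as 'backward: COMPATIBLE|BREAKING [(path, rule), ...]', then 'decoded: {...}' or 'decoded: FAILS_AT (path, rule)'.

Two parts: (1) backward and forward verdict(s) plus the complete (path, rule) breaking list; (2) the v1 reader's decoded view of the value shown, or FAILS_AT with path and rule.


backward: BREAKING [(extras, R1), (quantity, R1), (quantity, R3), (title, R1)]; forward: BREAKING [(balance, R1), (extras, R1), (kind, R1), (quantity, R1), (quantity, R3), (title, R1)]; decoded: FAILS_AT (kind, R1)

the writer's type comes first in each Session pair
backward on Session — v2 reading data written by v1:
  list<int64> -> list<int64>, writer optional: extras aligns to extras
  int32 -> int32, writer required: age aligns to age
  string -> string, writer optional: title aligns to title
  int32 -> bytes, writer optional: quantity aligns to quantity
  leftover writer field: kind
  leftover writer field: balance
  R1 fires at extras
  R1 fires at quantity
  R3 fires at quantity
  R1 fires at title
  => backward verdict for Session: BREAKING, 4 violation(s)
forward on Session — v1 reading data written by v2:
  kind has no writer counterpart
  list<int64> -> list<int64>, writer optional: extras aligns to extras
  int32 -> int32, writer required: age aligns to age
  balance has no writer counterpart
  string -> string, writer optional: title aligns to title
  bytes -> int32, writer optional: quantity aligns to quantity
  R1 fires at balance
  R1 fires at extras
  R1 fires at kind
  R1 fires at quantity
  R3 fires at quantity
  R1 fires at title
  => forward verdict for Session: BREAKING, 6 violation(s)
decoding the Session value with the v1 reader:
  read fails at kind under R1 (no fill)
  => FAILS_AT (kind, R1)


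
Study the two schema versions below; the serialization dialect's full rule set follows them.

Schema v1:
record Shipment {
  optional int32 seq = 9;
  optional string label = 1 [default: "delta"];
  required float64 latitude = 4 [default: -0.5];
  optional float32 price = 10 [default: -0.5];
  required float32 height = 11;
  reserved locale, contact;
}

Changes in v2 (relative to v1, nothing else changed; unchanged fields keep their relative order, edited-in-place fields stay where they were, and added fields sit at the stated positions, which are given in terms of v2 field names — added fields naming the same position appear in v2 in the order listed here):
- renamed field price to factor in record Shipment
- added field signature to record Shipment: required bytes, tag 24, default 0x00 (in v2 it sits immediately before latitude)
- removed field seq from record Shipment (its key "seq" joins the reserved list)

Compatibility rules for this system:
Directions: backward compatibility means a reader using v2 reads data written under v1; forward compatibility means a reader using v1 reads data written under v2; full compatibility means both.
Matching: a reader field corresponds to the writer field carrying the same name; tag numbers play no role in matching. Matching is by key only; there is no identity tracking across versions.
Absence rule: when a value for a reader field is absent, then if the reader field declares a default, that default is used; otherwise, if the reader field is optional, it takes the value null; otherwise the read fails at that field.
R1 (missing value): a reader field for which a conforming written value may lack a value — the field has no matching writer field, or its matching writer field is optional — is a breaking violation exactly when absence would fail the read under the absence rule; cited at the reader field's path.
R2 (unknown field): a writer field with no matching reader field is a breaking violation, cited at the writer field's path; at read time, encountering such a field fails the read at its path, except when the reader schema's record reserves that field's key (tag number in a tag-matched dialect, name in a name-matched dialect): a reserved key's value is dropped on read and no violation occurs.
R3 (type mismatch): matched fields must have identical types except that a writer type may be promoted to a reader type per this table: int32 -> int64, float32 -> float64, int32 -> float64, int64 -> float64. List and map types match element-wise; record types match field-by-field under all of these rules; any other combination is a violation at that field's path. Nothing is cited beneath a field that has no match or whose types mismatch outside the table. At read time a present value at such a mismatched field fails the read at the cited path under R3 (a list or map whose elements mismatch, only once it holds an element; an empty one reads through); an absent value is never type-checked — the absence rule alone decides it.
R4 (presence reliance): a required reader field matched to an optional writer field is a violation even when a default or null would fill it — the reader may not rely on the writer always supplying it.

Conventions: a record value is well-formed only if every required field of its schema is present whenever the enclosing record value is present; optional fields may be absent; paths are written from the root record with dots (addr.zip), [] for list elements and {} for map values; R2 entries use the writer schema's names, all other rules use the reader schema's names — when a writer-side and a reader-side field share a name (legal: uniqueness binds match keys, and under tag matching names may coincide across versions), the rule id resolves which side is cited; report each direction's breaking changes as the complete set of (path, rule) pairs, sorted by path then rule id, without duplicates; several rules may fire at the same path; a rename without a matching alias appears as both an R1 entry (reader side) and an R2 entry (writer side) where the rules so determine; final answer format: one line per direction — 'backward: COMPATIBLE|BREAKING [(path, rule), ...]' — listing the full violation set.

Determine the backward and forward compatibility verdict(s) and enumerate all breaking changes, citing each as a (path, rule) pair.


each type pair in Shipment: writer, then reader
backward for Shipment (reader v2, writer v1):
  string -> string, writer optional: label aligns to label
  signature has no writer counterpart
  float64 -> float64, writer required: latitude aligns to latitude
  factor has no writer counterpart
  float32 -> float32, writer required: height aligns to height
  seq (writer side), unknown to reader
  price (writer side), unknown to reader
  rule R2 violated at price
  backward on Shipment therefore BREAKING (1)
forward for Shipment (reader v1, writer v2):
  seq has no writer counterpart
  string -> string, writer optional: label aligns to label
  float64 -> float64, writer required: latitude aligns to latitude
  price has no writer counterpart
  float32 -> float32, writer required: height aligns to height
  signature (writer side), unknown to reader
  factor (writer side), unknown to reader
  rule R2 violated at factor
  rule R2 violated at signature
  forward on Shipment therefore BREAKING (2)

backward: BREAKING [(price, R2)]; forward: BREAKING [(factor, R2), (signature, R2)]
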